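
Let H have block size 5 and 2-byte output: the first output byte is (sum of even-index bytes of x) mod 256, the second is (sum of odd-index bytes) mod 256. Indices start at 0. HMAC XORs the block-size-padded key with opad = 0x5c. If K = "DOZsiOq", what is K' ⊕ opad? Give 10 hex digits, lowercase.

244d5c5c5c

Key "DOZsiOq" = 44 4f 5a 73 69 4f 71 is 7 bytes > B = 5, so hash it first: H(key) = 78 11, then zero-pad to 5 bytes: K' = 78 11 00 00 00.
XOR each byte with 0x5c: 78⊕5c=24, 11⊕5c=4d, 00⊕5c=5c, 00⊕5c=5c, 00⊕5c=5c.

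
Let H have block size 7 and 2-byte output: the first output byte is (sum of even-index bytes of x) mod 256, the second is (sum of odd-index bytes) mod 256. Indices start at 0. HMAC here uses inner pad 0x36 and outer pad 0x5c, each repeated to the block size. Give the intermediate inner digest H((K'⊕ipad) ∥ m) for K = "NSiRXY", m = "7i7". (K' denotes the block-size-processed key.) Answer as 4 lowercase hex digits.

e4a6

Key "NSiRXY" = 4e 53 69 52 58 59 is 6 bytes ≤ B = 7; zero-pad to 7 bytes: K' = 4e 53 69 52 58 59 00.
K' ⊕ ipad = 78 65 5f 64 6e 6f 36.
Inner input = 78 65 5f 64 6e 6f 36 ∥ 37 69 37.
Inner hash: even-index sum = 484 mod 256 = 228; odd-index sum = 422 mod 256 = 166 → e4 a6.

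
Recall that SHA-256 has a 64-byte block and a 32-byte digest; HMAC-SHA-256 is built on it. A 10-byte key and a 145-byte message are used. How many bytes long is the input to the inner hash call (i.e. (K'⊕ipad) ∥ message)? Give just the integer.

209

Key is 10 ≤ 64 bytes, zero-padded: |K'| = 64.
Inner input = (K'⊕ipad) ∥ m → 64 + 145 = 209 bytes.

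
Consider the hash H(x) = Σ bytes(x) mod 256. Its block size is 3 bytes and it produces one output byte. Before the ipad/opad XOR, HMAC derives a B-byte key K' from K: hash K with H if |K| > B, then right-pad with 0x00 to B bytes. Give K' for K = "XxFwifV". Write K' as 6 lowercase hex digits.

b20000

|K| = 7 > B = 3, so first hash the key.
H(K): sum = 88+120+70+119+105+102+86 = 690; mod 256 = 178 → b2.
Zero-pad H(K) = b2 to 3 bytes: K' = b2 00 00.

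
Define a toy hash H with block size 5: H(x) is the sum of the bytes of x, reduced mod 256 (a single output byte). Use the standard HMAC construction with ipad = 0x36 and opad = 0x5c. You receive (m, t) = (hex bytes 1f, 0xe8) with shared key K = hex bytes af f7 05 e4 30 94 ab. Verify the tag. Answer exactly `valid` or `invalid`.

Key hex bytes af f7 05 e4 30 94 ab is 7 bytes > B = 5, so hash it first: H(key) = fe, then zero-pad to 5 bytes: K' = fe 00 00 00 00.
K' ⊕ ipad = c8 36 36 36 36; K' ⊕ opad = a2 5c 5c 5c 5c.
Inner hash: sum = 200+54+54+54+54+31 = 447; mod 256 = 191 → bf.
Outer hash (recomputed tag): sum = 162+92+92+92+92+191 = 721; mod 256 = 209 → d1.
Recomputed tag = d1; claimed = e8 → mismatch.

invalid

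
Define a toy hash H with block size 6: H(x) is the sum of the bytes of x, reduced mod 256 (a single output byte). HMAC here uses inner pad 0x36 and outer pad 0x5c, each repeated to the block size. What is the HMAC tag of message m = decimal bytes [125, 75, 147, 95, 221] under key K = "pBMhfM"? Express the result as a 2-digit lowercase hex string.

Key "pBMhfM" = 70 42 4d 68 66 4d is exactly B = 6 bytes: K' = 70 42 4d 68 66 4d.
K' ⊕ ipad = 46 74 7b 5e 50 7b.  K' ⊕ opad = 2c 1e 11 34 3a 11.
Inner input = (K'⊕ipad) ∥ m = 46 74 7b 5e 50 7b ∥ 7d 4b 93 5f dd.
Inner hash: sum = 70+116+123+94+80+123+125+75+147+95+221 = 1269; mod 256 = 245 → f5.
Outer input = (K'⊕opad) ∥ inner = 2c 1e 11 34 3a 11 ∥ f5.
Outer hash (tag): sum = 44+30+17+52+58+17+245 = 463; mod 256 = 207 → cf.

cf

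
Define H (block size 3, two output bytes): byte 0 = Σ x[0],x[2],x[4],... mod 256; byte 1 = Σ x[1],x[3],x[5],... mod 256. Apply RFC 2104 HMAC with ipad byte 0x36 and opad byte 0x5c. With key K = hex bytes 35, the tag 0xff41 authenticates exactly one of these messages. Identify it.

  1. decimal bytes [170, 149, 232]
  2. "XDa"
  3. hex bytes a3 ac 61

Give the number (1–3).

3

Key hex bytes 35 is 1 byte ≤ B = 3; zero-pad to 3 bytes: K' = 35 00 00.
K' ⊕ ipad = 03 36 36; K' ⊕ opad = 69 5c 5c.
m1: inner = H(03 36 36 aa 95 e8) = ce c8; tag = H(69 5c 5c ce c8) = 8d2a
m2: inner = H(03 36 36 58 44 61) = 7d ef; tag = H(69 5c 5c 7d ef) = b4d9
m3: inner = H(03 36 36 a3 ac 61) = e5 3a; tag = H(69 5c 5c e5 3a) = ff41 ← matches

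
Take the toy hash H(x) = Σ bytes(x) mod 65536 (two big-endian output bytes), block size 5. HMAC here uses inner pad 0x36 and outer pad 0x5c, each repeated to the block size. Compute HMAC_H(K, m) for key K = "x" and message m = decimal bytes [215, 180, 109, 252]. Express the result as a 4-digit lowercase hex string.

Key "x" = 78 is 1 byte ≤ B = 5; zero-pad to 5 bytes: K' = 78 00 00 00 00.
K' ⊕ ipad = 4e 36 36 36 36.  K' ⊕ opad = 24 5c 5c 5c 5c.
Inner input = (K'⊕ipad) ∥ m = 4e 36 36 36 36 ∥ d7 b4 6d fc.
Inner hash: sum = 78+54+54+54+54+215+180+109+252 = 1050 → 04 1a.
Outer input = (K'⊕opad) ∥ inner = 24 5c 5c 5c 5c ∥ 04 1a.
Outer hash (tag): sum = 36+92+92+92+92+4+26 = 434 → 01 b2.

01b2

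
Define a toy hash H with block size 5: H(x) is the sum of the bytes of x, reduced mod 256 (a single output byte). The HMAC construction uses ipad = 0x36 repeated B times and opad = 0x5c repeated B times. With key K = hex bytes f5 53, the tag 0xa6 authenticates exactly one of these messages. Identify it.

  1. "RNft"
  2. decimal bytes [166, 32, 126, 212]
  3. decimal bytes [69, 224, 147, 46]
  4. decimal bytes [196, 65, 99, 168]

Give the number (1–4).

4

Key hex bytes f5 53 is 2 bytes ≤ B = 5; zero-pad to 5 bytes: K' = f5 53 00 00 00.
K' ⊕ ipad = c3 65 36 36 36; K' ⊕ opad = a9 0f 5c 5c 5c.
m1: inner = H(c3 65 36 36 36 52 4e 66 74) = 44; tag = H(a9 0f 5c 5c 5c 44) = 10
m2: inner = H(c3 65 36 36 36 a6 20 7e d4) = e2; tag = H(a9 0f 5c 5c 5c e2) = ae
m3: inner = H(c3 65 36 36 36 45 e0 93 2e) = b0; tag = H(a9 0f 5c 5c 5c b0) = 7c
m4: inner = H(c3 65 36 36 36 c4 41 63 a8) = da; tag = H(a9 0f 5c 5c 5c da) = a6 ← matches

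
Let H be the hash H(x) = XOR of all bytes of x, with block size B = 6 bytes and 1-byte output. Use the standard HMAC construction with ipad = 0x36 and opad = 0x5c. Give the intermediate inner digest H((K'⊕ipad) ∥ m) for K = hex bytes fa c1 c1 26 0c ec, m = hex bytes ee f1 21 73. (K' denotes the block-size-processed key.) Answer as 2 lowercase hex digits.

71

Key hex bytes fa c1 c1 26 0c ec is exactly B = 6 bytes: K' = fa c1 c1 26 0c ec.
K' ⊕ ipad = cc f7 f7 10 3a da.
Inner input = cc f7 f7 10 3a da ∥ ee f1 21 73.
Inner hash: XOR cc⊕f7⊕f7⊕10⊕3a⊕da⊕ee⊕f1⊕21⊕73 = 71.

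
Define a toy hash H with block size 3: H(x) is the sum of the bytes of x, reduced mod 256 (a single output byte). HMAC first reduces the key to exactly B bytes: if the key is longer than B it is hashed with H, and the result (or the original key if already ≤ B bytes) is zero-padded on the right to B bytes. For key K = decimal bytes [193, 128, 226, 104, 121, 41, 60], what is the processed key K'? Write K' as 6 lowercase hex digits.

|K| = 7 > B = 3, so first hash the key.
H(K): sum = 193+128+226+104+121+41+60 = 873; mod 256 = 105 → 69.
Zero-pad H(K) = 69 to 3 bytes: K' = 69 00 00.

690000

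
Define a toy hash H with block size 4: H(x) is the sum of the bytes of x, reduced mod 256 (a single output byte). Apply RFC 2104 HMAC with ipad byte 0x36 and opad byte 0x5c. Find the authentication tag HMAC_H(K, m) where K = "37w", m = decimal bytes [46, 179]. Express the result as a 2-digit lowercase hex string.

Key "37w" = 33 37 77 is 3 bytes ≤ B = 4; zero-pad to 4 bytes: K' = 33 37 77 00.
K' ⊕ ipad = 05 01 41 36.  K' ⊕ opad = 6f 6b 2b 5c.
Inner input = (K'⊕ipad) ∥ m = 05 01 41 36 ∥ 2e b3.
Inner hash: sum = 5+1+65+54+46+179 = 350; mod 256 = 94 → 5e.
Outer input = (K'⊕opad) ∥ inner = 6f 6b 2b 5c ∥ 5e.
Outer hash (tag): sum = 111+107+43+92+94 = 447; mod 256 = 191 → bf.

bf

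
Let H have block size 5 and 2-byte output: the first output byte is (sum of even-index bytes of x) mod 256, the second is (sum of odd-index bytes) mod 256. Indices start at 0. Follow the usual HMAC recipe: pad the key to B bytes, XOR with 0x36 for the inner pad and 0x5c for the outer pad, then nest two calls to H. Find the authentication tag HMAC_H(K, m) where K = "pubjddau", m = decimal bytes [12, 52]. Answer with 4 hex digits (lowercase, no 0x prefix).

5381

Key "pubjddau" = 70 75 62 6a 64 64 61 75 is 8 bytes > B = 5, so hash it first: H(key) = 97 b8, then zero-pad to 5 bytes: K' = 97 b8 00 00 00.
K' ⊕ ipad = a1 8e 36 36 36.  K' ⊕ opad = cb e4 5c 5c 5c.
Inner input = (K'⊕ipad) ∥ m = a1 8e 36 36 36 ∥ 0c 34.
Inner hash: even-index sum = 321 mod 256 = 65; odd-index sum = 208 mod 256 = 208 → 41 d0.
Outer input = (K'⊕opad) ∥ inner = cb e4 5c 5c 5c ∥ 41 d0.
Outer hash (tag): even-index sum = 595 mod 256 = 83; odd-index sum = 385 mod 256 = 129 → 53 81.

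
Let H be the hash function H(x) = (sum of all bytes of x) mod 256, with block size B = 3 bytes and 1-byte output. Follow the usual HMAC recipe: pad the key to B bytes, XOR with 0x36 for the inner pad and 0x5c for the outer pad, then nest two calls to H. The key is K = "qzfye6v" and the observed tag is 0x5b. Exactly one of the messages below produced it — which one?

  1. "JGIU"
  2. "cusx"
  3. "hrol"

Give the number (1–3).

Key "qzfye6v" = 71 7a 66 79 65 36 76 is 7 bytes > B = 3, so hash it first: H(key) = db, then zero-pad to 3 bytes: K' = db 00 00.
K' ⊕ ipad = ed 36 36; K' ⊕ opad = 87 5c 5c.
m1: inner = H(ed 36 36 4a 47 49 55) = 88; tag = H(87 5c 5c 88) = c7
m2: inner = H(ed 36 36 63 75 73 78) = 1c; tag = H(87 5c 5c 1c) = 5b ← matches
m3: inner = H(ed 36 36 68 72 6f 6c) = 0e; tag = H(87 5c 5c 0e) = 4d

2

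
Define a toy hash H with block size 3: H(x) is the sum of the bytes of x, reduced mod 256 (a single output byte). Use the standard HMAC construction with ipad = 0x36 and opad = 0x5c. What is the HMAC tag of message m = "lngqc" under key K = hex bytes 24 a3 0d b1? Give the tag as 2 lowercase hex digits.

c5

Key hex bytes 24 a3 0d b1 is 4 bytes > B = 3, so hash it first: H(key) = 85, then zero-pad to 3 bytes: K' = 85 00 00.
K' ⊕ ipad = b3 36 36.  K' ⊕ opad = d9 5c 5c.
Inner input = (K'⊕ipad) ∥ m = b3 36 36 ∥ 6c 6e 67 71 63.
Inner hash: sum = 179+54+54+108+110+103+113+99 = 820; mod 256 = 52 → 34.
Outer input = (K'⊕opad) ∥ inner = d9 5c 5c ∥ 34.
Outer hash (tag): sum = 217+92+92+52 = 453; mod 256 = 197 → c5.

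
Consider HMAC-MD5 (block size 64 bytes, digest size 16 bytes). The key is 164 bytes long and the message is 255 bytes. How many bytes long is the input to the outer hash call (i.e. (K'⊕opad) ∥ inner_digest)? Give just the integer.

80

Key is 164 > 64 bytes, so it is hashed to 16 bytes then zero-padded to 64: |K'| = 64.
Outer input = (K'⊕opad) ∥ H(inner) → 64 + 16 = 80 bytes.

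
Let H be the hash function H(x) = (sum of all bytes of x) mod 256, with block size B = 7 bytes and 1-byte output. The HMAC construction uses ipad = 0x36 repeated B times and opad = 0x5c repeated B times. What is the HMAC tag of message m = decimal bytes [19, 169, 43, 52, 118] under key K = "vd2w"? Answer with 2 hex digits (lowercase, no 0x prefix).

19

Key "vd2w" = 76 64 32 77 is 4 bytes ≤ B = 7; zero-pad to 7 bytes: K' = 76 64 32 77 00 00 00.
K' ⊕ ipad = 40 52 04 41 36 36 36.  K' ⊕ opad = 2a 38 6e 2b 5c 5c 5c.
Inner input = (K'⊕ipad) ∥ m = 40 52 04 41 36 36 36 ∥ 13 a9 2b 34 76.
Inner hash: sum = 64+82+4+65+54+54+54+19+169+43+52+118 = 778; mod 256 = 10 → 0a.
Outer input = (K'⊕opad) ∥ inner = 2a 38 6e 2b 5c 5c 5c ∥ 0a.
Outer hash (tag): sum = 42+56+110+43+92+92+92+10 = 537; mod 256 = 25 → 19.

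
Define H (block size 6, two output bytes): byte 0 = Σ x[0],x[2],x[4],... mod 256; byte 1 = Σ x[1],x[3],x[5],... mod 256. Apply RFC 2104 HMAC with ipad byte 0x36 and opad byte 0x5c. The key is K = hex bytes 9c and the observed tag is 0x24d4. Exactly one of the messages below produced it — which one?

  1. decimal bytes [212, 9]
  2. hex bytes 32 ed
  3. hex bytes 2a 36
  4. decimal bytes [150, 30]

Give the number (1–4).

Key hex bytes 9c is 1 byte ≤ B = 6; zero-pad to 6 bytes: K' = 9c 00 00 00 00 00.
K' ⊕ ipad = aa 36 36 36 36 36; K' ⊕ opad = c0 5c 5c 5c 5c 5c.
m1: inner = H(aa 36 36 36 36 36 d4 09) = ea ab; tag = H(c0 5c 5c 5c 5c 5c ea ab) = 62bf
m2: inner = H(aa 36 36 36 36 36 32 ed) = 48 8f; tag = H(c0 5c 5c 5c 5c 5c 48 8f) = c0a3
m3: inner = H(aa 36 36 36 36 36 2a 36) = 40 d8; tag = H(c0 5c 5c 5c 5c 5c 40 d8) = b8ec
m4: inner = H(aa 36 36 36 36 36 96 1e) = ac c0; tag = H(c0 5c 5c 5c 5c 5c ac c0) = 24d4 ← matches

4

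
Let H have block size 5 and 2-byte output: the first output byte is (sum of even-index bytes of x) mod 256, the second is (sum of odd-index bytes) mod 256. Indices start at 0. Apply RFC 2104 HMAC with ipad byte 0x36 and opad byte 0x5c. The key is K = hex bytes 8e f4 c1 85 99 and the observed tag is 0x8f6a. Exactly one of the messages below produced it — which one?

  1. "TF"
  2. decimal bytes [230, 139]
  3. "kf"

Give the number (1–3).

Key hex bytes 8e f4 c1 85 99 is exactly B = 5 bytes: K' = 8e f4 c1 85 99.
K' ⊕ ipad = b8 c2 f7 b3 af; K' ⊕ opad = d2 a8 9d d9 c5.
m1: inner = H(b8 c2 f7 b3 af 54 46) = a4 c9; tag = H(d2 a8 9d d9 c5 a4 c9) = fd25
m2: inner = H(b8 c2 f7 b3 af e6 8b) = e9 5b; tag = H(d2 a8 9d d9 c5 e9 5b) = 8f6a ← matches
m3: inner = H(b8 c2 f7 b3 af 6b 66) = c4 e0; tag = H(d2 a8 9d d9 c5 c4 e0) = 1445

2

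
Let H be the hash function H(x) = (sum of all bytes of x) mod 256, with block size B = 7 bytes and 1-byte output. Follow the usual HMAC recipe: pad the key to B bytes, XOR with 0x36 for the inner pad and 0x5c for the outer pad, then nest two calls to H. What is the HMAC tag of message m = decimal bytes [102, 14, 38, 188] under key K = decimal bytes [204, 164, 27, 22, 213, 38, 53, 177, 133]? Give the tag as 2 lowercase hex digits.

4e

Key decimal bytes [204, 164, 27, 22, 213, 38, 53, 177, 133] = cc a4 1b 16 d5 26 35 b1 85 is 9 bytes > B = 7, so hash it first: H(key) = 07, then zero-pad to 7 bytes: K' = 07 00 00 00 00 00 00.
K' ⊕ ipad = 31 36 36 36 36 36 36.  K' ⊕ opad = 5b 5c 5c 5c 5c 5c 5c.
Inner input = (K'⊕ipad) ∥ m = 31 36 36 36 36 36 36 ∥ 66 0e 26 bc.
Inner hash: sum = 49+54+54+54+54+54+54+102+14+38+188 = 715; mod 256 = 203 → cb.
Outer input = (K'⊕opad) ∥ inner = 5b 5c 5c 5c 5c 5c 5c ∥ cb.
Outer hash (tag): sum = 91+92+92+92+92+92+92+203 = 846; mod 256 = 78 → 4e.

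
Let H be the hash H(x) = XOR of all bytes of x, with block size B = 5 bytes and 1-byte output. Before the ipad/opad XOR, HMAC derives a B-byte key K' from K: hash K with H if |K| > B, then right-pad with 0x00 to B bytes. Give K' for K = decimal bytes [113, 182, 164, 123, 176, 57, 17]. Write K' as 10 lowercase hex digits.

|K| = 7 > B = 5, so first hash the key.
H(K): XOR 71⊕b6⊕a4⊕7b⊕b0⊕39⊕11 = 80.
Zero-pad H(K) = 80 to 5 bytes: K' = 80 00 00 00 00.

8000000000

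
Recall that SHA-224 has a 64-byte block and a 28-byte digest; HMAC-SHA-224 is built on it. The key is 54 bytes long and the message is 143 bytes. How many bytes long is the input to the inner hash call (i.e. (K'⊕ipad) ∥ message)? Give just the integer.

207

Key is 54 ≤ 64 bytes, zero-padded: |K'| = 64.
Inner input = (K'⊕ipad) ∥ m → 64 + 143 = 207 bytes.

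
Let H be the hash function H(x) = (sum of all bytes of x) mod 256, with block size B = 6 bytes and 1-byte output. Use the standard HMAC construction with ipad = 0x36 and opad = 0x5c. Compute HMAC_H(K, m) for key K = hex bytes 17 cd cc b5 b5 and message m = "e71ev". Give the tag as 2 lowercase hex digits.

Key hex bytes 17 cd cc b5 b5 is 5 bytes ≤ B = 6; zero-pad to 6 bytes: K' = 17 cd cc b5 b5 00.
K' ⊕ ipad = 21 fb fa 83 83 36.  K' ⊕ opad = 4b 91 90 e9 e9 5c.
Inner input = (K'⊕ipad) ∥ m = 21 fb fa 83 83 36 ∥ 65 37 31 65 76.
Inner hash: sum = 33+251+250+131+131+54+101+55+49+101+118 = 1274; mod 256 = 250 → fa.
Outer input = (K'⊕opad) ∥ inner = 4b 91 90 e9 e9 5c ∥ fa.
Outer hash (tag): sum = 75+145+144+233+233+92+250 = 1172; mod 256 = 148 → 94.

94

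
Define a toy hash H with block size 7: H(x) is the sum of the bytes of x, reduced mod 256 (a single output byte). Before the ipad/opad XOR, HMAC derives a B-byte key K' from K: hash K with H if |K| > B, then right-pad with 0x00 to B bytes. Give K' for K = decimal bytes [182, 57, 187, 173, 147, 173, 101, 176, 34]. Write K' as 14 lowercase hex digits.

ce000000000000

|K| = 9 > B = 7, so first hash the key.
H(K): sum = 182+57+187+173+147+173+101+176+34 = 1230; mod 256 = 206 → ce.
Zero-pad H(K) = ce to 7 bytes: K' = ce 00 00 00 00 00 00.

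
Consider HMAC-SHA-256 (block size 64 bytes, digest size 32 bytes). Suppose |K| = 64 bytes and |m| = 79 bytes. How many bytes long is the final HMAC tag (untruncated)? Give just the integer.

The tag is one SHA-256 digest: 32 bytes.

32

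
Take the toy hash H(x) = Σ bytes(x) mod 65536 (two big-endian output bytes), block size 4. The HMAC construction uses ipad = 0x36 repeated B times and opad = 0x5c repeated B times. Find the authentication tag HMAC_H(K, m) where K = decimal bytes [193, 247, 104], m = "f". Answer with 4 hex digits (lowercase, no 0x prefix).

028c

Key decimal bytes [193, 247, 104] = c1 f7 68 is 3 bytes ≤ B = 4; zero-pad to 4 bytes: K' = c1 f7 68 00.
K' ⊕ ipad = f7 c1 5e 36.  K' ⊕ opad = 9d ab 34 5c.
Inner input = (K'⊕ipad) ∥ m = f7 c1 5e 36 ∥ 66.
Inner hash: sum = 247+193+94+54+102 = 690 → 02 b2.
Outer input = (K'⊕opad) ∥ inner = 9d ab 34 5c ∥ 02 b2.
Outer hash (tag): sum = 157+171+52+92+2+178 = 652 → 02 8c.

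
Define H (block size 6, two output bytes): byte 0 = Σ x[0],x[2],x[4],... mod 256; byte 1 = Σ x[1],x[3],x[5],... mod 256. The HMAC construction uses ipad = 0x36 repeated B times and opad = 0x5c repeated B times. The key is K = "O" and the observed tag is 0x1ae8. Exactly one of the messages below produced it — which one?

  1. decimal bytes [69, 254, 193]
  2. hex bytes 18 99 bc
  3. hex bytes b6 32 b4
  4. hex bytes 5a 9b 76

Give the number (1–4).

Key "O" = 4f is 1 byte ≤ B = 6; zero-pad to 6 bytes: K' = 4f 00 00 00 00 00.
K' ⊕ ipad = 79 36 36 36 36 36; K' ⊕ opad = 13 5c 5c 5c 5c 5c.
m1: inner = H(79 36 36 36 36 36 45 fe c1) = eb a0; tag = H(13 5c 5c 5c 5c 5c eb a0) = b6b4
m2: inner = H(79 36 36 36 36 36 18 99 bc) = b9 3b; tag = H(13 5c 5c 5c 5c 5c b9 3b) = 844f
m3: inner = H(79 36 36 36 36 36 b6 32 b4) = 4f d4; tag = H(13 5c 5c 5c 5c 5c 4f d4) = 1ae8 ← matches
m4: inner = H(79 36 36 36 36 36 5a 9b 76) = b5 3d; tag = H(13 5c 5c 5c 5c 5c b5 3d) = 8051

3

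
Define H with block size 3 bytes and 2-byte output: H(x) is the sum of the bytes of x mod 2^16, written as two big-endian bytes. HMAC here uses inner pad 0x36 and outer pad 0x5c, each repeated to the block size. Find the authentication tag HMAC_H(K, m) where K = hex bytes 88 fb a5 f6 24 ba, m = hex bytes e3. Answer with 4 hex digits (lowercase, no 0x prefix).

0175

Key hex bytes 88 fb a5 f6 24 ba is 6 bytes > B = 3, so hash it first: H(key) = 03 fc, then zero-pad to 3 bytes: K' = 03 fc 00.
K' ⊕ ipad = 35 ca 36.  K' ⊕ opad = 5f a0 5c.
Inner input = (K'⊕ipad) ∥ m = 35 ca 36 ∥ e3.
Inner hash: sum = 53+202+54+227 = 536 → 02 18.
Outer input = (K'⊕opad) ∥ inner = 5f a0 5c ∥ 02 18.
Outer hash (tag): sum = 95+160+92+2+24 = 373 → 01 75.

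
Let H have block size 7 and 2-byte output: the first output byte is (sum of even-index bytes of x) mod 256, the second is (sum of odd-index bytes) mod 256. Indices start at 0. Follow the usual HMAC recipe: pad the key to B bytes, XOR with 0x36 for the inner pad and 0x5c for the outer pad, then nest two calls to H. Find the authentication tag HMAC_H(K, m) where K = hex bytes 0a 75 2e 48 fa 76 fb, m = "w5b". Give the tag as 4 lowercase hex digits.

ef89

Key hex bytes 0a 75 2e 48 fa 76 fb is exactly B = 7 bytes: K' = 0a 75 2e 48 fa 76 fb.
K' ⊕ ipad = 3c 43 18 7e cc 40 cd.  K' ⊕ opad = 56 29 72 14 a6 2a a7.
Inner input = (K'⊕ipad) ∥ m = 3c 43 18 7e cc 40 cd ∥ 77 35 62.
Inner hash: even-index sum = 546 mod 256 = 34; odd-index sum = 474 mod 256 = 218 → 22 da.
Outer input = (K'⊕opad) ∥ inner = 56 29 72 14 a6 2a a7 ∥ 22 da.
Outer hash (tag): even-index sum = 751 mod 256 = 239; odd-index sum = 137 mod 256 = 137 → ef 89.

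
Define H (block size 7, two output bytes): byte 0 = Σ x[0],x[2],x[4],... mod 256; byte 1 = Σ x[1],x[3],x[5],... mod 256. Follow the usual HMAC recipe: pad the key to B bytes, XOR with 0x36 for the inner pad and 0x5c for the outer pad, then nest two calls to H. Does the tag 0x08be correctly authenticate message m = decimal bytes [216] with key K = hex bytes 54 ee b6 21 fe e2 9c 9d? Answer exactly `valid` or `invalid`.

valid

Key hex bytes 54 ee b6 21 fe e2 9c 9d is 8 bytes > B = 7, so hash it first: H(key) = a4 8e, then zero-pad to 7 bytes: K' = a4 8e 00 00 00 00 00.
K' ⊕ ipad = 92 b8 36 36 36 36 36; K' ⊕ opad = f8 d2 5c 5c 5c 5c 5c.
Inner hash: even-index sum = 308 mod 256 = 52; odd-index sum = 508 mod 256 = 252 → 34 fc.
Outer hash (recomputed tag): even-index sum = 776 mod 256 = 8; odd-index sum = 446 mod 256 = 190 → 08 be.
Recomputed tag = 08be; claimed = 08be → match.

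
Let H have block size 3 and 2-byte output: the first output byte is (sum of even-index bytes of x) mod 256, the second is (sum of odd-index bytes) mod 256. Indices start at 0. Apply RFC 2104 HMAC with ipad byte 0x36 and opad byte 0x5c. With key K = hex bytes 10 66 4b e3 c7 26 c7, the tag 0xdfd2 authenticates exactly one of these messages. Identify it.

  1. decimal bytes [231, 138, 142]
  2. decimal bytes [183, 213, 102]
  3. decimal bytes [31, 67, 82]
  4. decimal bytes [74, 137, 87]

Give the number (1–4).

1

Key hex bytes 10 66 4b e3 c7 26 c7 is 7 bytes > B = 3, so hash it first: H(key) = e9 6f, then zero-pad to 3 bytes: K' = e9 6f 00.
K' ⊕ ipad = df 59 36; K' ⊕ opad = b5 33 5c.
m1: inner = H(df 59 36 e7 8a 8e) = 9f ce; tag = H(b5 33 5c 9f ce) = dfd2 ← matches
m2: inner = H(df 59 36 b7 d5 66) = ea 76; tag = H(b5 33 5c ea 76) = 871d
m3: inner = H(df 59 36 1f 43 52) = 58 ca; tag = H(b5 33 5c 58 ca) = db8b
m4: inner = H(df 59 36 4a 89 57) = 9e fa; tag = H(b5 33 5c 9e fa) = 0bd1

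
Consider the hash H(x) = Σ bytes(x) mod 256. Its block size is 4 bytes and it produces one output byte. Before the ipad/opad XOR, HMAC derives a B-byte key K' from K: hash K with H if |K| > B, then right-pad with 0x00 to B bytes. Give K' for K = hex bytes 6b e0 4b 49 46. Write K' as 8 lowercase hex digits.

25000000

|K| = 5 > B = 4, so first hash the key.
H(K): sum = 107+224+75+73+70 = 549; mod 256 = 37 → 25.
Zero-pad H(K) = 25 to 4 bytes: K' = 25 00 00 00.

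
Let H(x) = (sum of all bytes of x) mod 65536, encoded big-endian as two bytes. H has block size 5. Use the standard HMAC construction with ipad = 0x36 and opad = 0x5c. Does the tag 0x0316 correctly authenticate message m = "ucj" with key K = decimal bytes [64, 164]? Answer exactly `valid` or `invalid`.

valid

Key decimal bytes [64, 164] = 40 a4 is 2 bytes ≤ B = 5; zero-pad to 5 bytes: K' = 40 a4 00 00 00.
K' ⊕ ipad = 76 92 36 36 36; K' ⊕ opad = 1c f8 5c 5c 5c.
Inner hash: sum = 118+146+54+54+54+117+99+106 = 748 → 02 ec.
Outer hash (recomputed tag): sum = 28+248+92+92+92+2+236 = 790 → 03 16.
Recomputed tag = 0316; claimed = 0316 → match.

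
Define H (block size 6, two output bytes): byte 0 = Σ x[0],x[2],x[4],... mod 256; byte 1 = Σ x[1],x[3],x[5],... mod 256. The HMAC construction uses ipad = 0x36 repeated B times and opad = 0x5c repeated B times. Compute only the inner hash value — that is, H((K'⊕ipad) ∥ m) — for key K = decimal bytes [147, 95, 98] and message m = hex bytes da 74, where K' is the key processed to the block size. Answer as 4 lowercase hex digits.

Key decimal bytes [147, 95, 98] = 93 5f 62 is 3 bytes ≤ B = 6; zero-pad to 6 bytes: K' = 93 5f 62 00 00 00.
K' ⊕ ipad = a5 69 54 36 36 36.
Inner input = a5 69 54 36 36 36 ∥ da 74.
Inner hash: even-index sum = 521 mod 256 = 9; odd-index sum = 329 mod 256 = 73 → 09 49.

0949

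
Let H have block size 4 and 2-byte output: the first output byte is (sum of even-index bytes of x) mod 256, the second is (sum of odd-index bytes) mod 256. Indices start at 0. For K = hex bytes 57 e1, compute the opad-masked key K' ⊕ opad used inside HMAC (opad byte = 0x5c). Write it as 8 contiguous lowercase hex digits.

0bbd5c5c

Key hex bytes 57 e1 is 2 bytes ≤ B = 4; zero-pad to 4 bytes: K' = 57 e1 00 00.
XOR each byte with 0x5c: 57⊕5c=0b, e1⊕5c=bd, 00⊕5c=5c, 00⊕5c=5c.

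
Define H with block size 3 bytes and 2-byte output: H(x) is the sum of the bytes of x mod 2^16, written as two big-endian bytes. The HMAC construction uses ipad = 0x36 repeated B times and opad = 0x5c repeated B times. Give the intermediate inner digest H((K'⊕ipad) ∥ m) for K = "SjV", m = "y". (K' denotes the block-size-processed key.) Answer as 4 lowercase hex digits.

019a

Key "SjV" = 53 6a 56 is exactly B = 3 bytes: K' = 53 6a 56.
K' ⊕ ipad = 65 5c 60.
Inner input = 65 5c 60 ∥ 79.
Inner hash: sum = 101+92+96+121 = 410 → 01 9a.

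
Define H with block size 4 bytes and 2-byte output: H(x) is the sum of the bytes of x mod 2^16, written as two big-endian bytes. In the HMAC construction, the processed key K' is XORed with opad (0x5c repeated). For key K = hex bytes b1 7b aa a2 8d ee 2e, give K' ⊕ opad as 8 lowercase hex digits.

587d5c5c

Key hex bytes b1 7b aa a2 8d ee 2e is 7 bytes > B = 4, so hash it first: H(key) = 04 21, then zero-pad to 4 bytes: K' = 04 21 00 00.
XOR each byte with 0x5c: 04⊕5c=58, 21⊕5c=7d, 00⊕5c=5c, 00⊕5c=5c.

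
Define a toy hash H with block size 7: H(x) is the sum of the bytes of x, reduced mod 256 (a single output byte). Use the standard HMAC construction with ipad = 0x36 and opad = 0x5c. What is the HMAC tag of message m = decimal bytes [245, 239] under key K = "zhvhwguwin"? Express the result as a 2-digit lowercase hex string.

Key "zhvhwguwin" = 7a 68 76 68 77 67 75 77 69 6e is 10 bytes > B = 7, so hash it first: H(key) = 61, then zero-pad to 7 bytes: K' = 61 00 00 00 00 00 00.
K' ⊕ ipad = 57 36 36 36 36 36 36.  K' ⊕ opad = 3d 5c 5c 5c 5c 5c 5c.
Inner input = (K'⊕ipad) ∥ m = 57 36 36 36 36 36 36 ∥ f5 ef.
Inner hash: sum = 87+54+54+54+54+54+54+245+239 = 895; mod 256 = 127 → 7f.
Outer input = (K'⊕opad) ∥ inner = 3d 5c 5c 5c 5c 5c 5c ∥ 7f.
Outer hash (tag): sum = 61+92+92+92+92+92+92+127 = 740; mod 256 = 228 → e4.

e4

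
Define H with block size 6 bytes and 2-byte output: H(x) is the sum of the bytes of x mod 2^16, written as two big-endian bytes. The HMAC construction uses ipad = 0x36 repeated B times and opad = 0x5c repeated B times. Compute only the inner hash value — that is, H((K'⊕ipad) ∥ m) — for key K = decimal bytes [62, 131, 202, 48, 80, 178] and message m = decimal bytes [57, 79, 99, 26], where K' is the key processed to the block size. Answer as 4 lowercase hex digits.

03ae

Key decimal bytes [62, 131, 202, 48, 80, 178] = 3e 83 ca 30 50 b2 is exactly B = 6 bytes: K' = 3e 83 ca 30 50 b2.
K' ⊕ ipad = 08 b5 fc 06 66 84.
Inner input = 08 b5 fc 06 66 84 ∥ 39 4f 63 1a.
Inner hash: sum = 8+181+252+6+102+132+57+79+99+26 = 942 → 03 ae.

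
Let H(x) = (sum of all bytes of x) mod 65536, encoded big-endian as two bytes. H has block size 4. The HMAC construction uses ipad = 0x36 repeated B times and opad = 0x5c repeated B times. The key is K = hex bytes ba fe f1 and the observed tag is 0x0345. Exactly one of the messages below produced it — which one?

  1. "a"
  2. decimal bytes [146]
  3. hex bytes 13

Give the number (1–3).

1

Key hex bytes ba fe f1 is 3 bytes ≤ B = 4; zero-pad to 4 bytes: K' = ba fe f1 00.
K' ⊕ ipad = 8c c8 c7 36; K' ⊕ opad = e6 a2 ad 5c.
m1: inner = H(8c c8 c7 36 61) = 02 b2; tag = H(e6 a2 ad 5c 02 b2) = 0345 ← matches
m2: inner = H(8c c8 c7 36 92) = 02 e3; tag = H(e6 a2 ad 5c 02 e3) = 0376
m3: inner = H(8c c8 c7 36 13) = 02 64; tag = H(e6 a2 ad 5c 02 64) = 02f7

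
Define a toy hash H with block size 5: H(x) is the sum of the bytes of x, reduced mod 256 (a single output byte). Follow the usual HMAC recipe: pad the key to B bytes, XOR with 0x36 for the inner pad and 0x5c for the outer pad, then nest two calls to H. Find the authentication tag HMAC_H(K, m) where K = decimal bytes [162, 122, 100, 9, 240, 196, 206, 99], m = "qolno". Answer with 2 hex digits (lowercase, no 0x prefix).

Key decimal bytes [162, 122, 100, 9, 240, 196, 206, 99] = a2 7a 64 09 f0 c4 ce 63 is 8 bytes > B = 5, so hash it first: H(key) = 6e, then zero-pad to 5 bytes: K' = 6e 00 00 00 00.
K' ⊕ ipad = 58 36 36 36 36.  K' ⊕ opad = 32 5c 5c 5c 5c.
Inner input = (K'⊕ipad) ∥ m = 58 36 36 36 36 ∥ 71 6f 6c 6e 6f.
Inner hash: sum = 88+54+54+54+54+113+111+108+110+111 = 857; mod 256 = 89 → 59.
Outer input = (K'⊕opad) ∥ inner = 32 5c 5c 5c 5c ∥ 59.
Outer hash (tag): sum = 50+92+92+92+92+89 = 507; mod 256 = 251 → fb.

fb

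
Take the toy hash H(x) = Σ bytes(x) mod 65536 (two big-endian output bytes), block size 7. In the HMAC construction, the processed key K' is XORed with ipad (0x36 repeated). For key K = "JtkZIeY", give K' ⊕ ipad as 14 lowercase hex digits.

7c425d6c7f536f

Key "JtkZIeY" = 4a 74 6b 5a 49 65 59 is exactly B = 7 bytes: K' = 4a 74 6b 5a 49 65 59.
XOR each byte with 0x36: 4a⊕36=7c, 74⊕36=42, 6b⊕36=5d, 5a⊕36=6c, 49⊕36=7f, 65⊕36=53, 59⊕36=6f.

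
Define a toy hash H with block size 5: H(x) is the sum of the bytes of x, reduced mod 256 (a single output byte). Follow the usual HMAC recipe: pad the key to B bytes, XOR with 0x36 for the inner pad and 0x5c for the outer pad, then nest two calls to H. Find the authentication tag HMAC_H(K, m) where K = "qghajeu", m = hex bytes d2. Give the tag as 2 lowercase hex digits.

Key "qghajeu" = 71 67 68 61 6a 65 75 is 7 bytes > B = 5, so hash it first: H(key) = e5, then zero-pad to 5 bytes: K' = e5 00 00 00 00.
K' ⊕ ipad = d3 36 36 36 36.  K' ⊕ opad = b9 5c 5c 5c 5c.
Inner input = (K'⊕ipad) ∥ m = d3 36 36 36 36 ∥ d2.
Inner hash: sum = 211+54+54+54+54+210 = 637; mod 256 = 125 → 7d.
Outer input = (K'⊕opad) ∥ inner = b9 5c 5c 5c 5c ∥ 7d.
Outer hash (tag): sum = 185+92+92+92+92+125 = 678; mod 256 = 166 → a6.

a6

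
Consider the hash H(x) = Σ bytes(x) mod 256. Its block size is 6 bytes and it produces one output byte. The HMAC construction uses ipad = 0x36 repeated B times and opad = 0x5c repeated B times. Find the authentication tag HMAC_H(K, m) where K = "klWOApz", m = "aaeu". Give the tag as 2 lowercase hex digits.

08

Key "klWOApz" = 6b 6c 57 4f 41 70 7a is 7 bytes > B = 6, so hash it first: H(key) = a8, then zero-pad to 6 bytes: K' = a8 00 00 00 00 00.
K' ⊕ ipad = 9e 36 36 36 36 36.  K' ⊕ opad = f4 5c 5c 5c 5c 5c.
Inner input = (K'⊕ipad) ∥ m = 9e 36 36 36 36 36 ∥ 61 61 65 75.
Inner hash: sum = 158+54+54+54+54+54+97+97+101+117 = 840; mod 256 = 72 → 48.
Outer input = (K'⊕opad) ∥ inner = f4 5c 5c 5c 5c 5c ∥ 48.
Outer hash (tag): sum = 244+92+92+92+92+92+72 = 776; mod 256 = 8 → 08.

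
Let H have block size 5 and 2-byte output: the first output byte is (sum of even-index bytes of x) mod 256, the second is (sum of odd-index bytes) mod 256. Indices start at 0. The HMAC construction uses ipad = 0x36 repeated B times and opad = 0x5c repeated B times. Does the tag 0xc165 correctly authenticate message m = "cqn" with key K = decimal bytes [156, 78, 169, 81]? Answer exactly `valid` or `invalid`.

Key decimal bytes [156, 78, 169, 81] = 9c 4e a9 51 is 4 bytes ≤ B = 5; zero-pad to 5 bytes: K' = 9c 4e a9 51 00.
K' ⊕ ipad = aa 78 9f 67 36; K' ⊕ opad = c0 12 f5 0d 5c.
Inner hash: even-index sum = 496 mod 256 = 240; odd-index sum = 432 mod 256 = 176 → f0 b0.
Outer hash (recomputed tag): even-index sum = 705 mod 256 = 193; odd-index sum = 271 mod 256 = 15 → c1 0f.
Recomputed tag = c10f; claimed = c165 → mismatch.

invalid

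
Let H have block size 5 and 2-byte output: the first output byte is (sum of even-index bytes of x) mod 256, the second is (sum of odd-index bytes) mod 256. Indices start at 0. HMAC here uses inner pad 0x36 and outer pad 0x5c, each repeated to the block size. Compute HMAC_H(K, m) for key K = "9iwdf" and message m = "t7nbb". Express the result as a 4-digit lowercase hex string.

Key "9iwdf" = 39 69 77 64 66 is exactly B = 5 bytes: K' = 39 69 77 64 66.
K' ⊕ ipad = 0f 5f 41 52 50.  K' ⊕ opad = 65 35 2b 38 3a.
Inner input = (K'⊕ipad) ∥ m = 0f 5f 41 52 50 ∥ 74 37 6e 62 62.
Inner hash: even-index sum = 313 mod 256 = 57; odd-index sum = 501 mod 256 = 245 → 39 f5.
Outer input = (K'⊕opad) ∥ inner = 65 35 2b 38 3a ∥ 39 f5.
Outer hash (tag): even-index sum = 447 mod 256 = 191; odd-index sum = 166 mod 256 = 166 → bf a6.

bfa6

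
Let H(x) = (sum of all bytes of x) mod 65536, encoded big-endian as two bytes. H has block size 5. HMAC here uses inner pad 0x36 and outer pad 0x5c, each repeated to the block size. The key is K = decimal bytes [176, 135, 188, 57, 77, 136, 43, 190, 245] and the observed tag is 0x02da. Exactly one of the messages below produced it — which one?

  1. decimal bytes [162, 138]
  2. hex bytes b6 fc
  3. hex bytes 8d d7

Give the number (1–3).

1

Key decimal bytes [176, 135, 188, 57, 77, 136, 43, 190, 245] = b0 87 bc 39 4d 88 2b be f5 is 9 bytes > B = 5, so hash it first: H(key) = 04 df, then zero-pad to 5 bytes: K' = 04 df 00 00 00.
K' ⊕ ipad = 32 e9 36 36 36; K' ⊕ opad = 58 83 5c 5c 5c.
m1: inner = H(32 e9 36 36 36 a2 8a) = 02 e9; tag = H(58 83 5c 5c 5c 02 e9) = 02da ← matches
m2: inner = H(32 e9 36 36 36 b6 fc) = 03 6f; tag = H(58 83 5c 5c 5c 03 6f) = 0261
m3: inner = H(32 e9 36 36 36 8d d7) = 03 21; tag = H(58 83 5c 5c 5c 03 21) = 0213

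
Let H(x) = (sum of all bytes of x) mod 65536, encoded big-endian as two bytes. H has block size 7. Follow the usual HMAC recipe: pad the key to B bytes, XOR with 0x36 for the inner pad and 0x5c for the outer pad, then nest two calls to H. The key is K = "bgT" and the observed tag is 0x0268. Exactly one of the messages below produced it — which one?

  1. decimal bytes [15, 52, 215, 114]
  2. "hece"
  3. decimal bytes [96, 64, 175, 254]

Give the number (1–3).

Key "bgT" = 62 67 54 is 3 bytes ≤ B = 7; zero-pad to 7 bytes: K' = 62 67 54 00 00 00 00.
K' ⊕ ipad = 54 51 62 36 36 36 36; K' ⊕ opad = 3e 3b 08 5c 5c 5c 5c.
m1: inner = H(54 51 62 36 36 36 36 0f 34 d7 72) = 03 6b; tag = H(3e 3b 08 5c 5c 5c 5c 03 6b) = 025f
m2: inner = H(54 51 62 36 36 36 36 68 65 63 65) = 03 74; tag = H(3e 3b 08 5c 5c 5c 5c 03 74) = 0268 ← matches
m3: inner = H(54 51 62 36 36 36 36 60 40 af fe) = 04 2c; tag = H(3e 3b 08 5c 5c 5c 5c 04 2c) = 0221

2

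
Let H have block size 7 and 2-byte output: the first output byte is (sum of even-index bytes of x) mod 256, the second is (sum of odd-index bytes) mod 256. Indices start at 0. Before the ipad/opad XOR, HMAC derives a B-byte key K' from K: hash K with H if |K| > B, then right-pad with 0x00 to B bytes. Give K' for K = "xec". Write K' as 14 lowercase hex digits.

Key "xec" = 78 65 63 is 3 bytes ≤ B = 7; zero-pad to 7 bytes: K' = 78 65 63 00 00 00 00.

78656300000000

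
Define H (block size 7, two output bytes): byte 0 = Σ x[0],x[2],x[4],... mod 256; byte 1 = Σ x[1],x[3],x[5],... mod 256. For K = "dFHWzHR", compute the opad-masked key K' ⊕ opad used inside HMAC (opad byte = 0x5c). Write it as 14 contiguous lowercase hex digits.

381a140b26140e

Key "dFHWzHR" = 64 46 48 57 7a 48 52 is exactly B = 7 bytes: K' = 64 46 48 57 7a 48 52.
XOR each byte with 0x5c: 64⊕5c=38, 46⊕5c=1a, 48⊕5c=14, 57⊕5c=0b, 7a⊕5c=26, 48⊕5c=14, 52⊕5c=0e.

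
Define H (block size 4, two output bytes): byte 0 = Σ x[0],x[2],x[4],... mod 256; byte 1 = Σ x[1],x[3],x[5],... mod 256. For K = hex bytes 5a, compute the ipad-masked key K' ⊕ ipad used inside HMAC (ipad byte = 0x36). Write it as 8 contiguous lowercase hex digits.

Key hex bytes 5a is 1 byte ≤ B = 4; zero-pad to 4 bytes: K' = 5a 00 00 00.
XOR each byte with 0x36: 5a⊕36=6c, 00⊕36=36, 00⊕36=36, 00⊕36=36.

6c363636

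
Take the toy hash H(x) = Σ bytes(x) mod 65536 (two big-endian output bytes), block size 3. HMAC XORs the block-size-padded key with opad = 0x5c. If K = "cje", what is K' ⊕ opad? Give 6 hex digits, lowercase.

Key "cje" = 63 6a 65 is exactly B = 3 bytes: K' = 63 6a 65.
XOR each byte with 0x5c: 63⊕5c=3f, 6a⊕5c=36, 65⊕5c=39.

3f3639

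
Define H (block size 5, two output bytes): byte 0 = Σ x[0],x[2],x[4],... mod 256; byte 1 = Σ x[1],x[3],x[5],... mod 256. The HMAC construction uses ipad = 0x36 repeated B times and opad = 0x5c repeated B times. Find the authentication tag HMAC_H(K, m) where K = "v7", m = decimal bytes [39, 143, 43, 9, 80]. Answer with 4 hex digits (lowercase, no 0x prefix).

Key "v7" = 76 37 is 2 bytes ≤ B = 5; zero-pad to 5 bytes: K' = 76 37 00 00 00.
K' ⊕ ipad = 40 01 36 36 36.  K' ⊕ opad = 2a 6b 5c 5c 5c.
Inner input = (K'⊕ipad) ∥ m = 40 01 36 36 36 ∥ 27 8f 2b 09 50.
Inner hash: even-index sum = 324 mod 256 = 68; odd-index sum = 217 mod 256 = 217 → 44 d9.
Outer input = (K'⊕opad) ∥ inner = 2a 6b 5c 5c 5c ∥ 44 d9.
Outer hash (tag): even-index sum = 443 mod 256 = 187; odd-index sum = 267 mod 256 = 11 → bb 0b.

bb0b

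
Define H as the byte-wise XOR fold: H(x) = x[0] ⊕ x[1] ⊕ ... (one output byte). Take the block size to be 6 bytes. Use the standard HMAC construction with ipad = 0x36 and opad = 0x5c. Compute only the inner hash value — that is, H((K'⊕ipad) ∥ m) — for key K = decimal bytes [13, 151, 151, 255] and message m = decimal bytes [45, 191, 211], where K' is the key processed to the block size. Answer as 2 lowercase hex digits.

Key decimal bytes [13, 151, 151, 255] = 0d 97 97 ff is 4 bytes ≤ B = 6; zero-pad to 6 bytes: K' = 0d 97 97 ff 00 00.
K' ⊕ ipad = 3b a1 a1 c9 36 36.
Inner input = 3b a1 a1 c9 36 36 ∥ 2d bf d3.
Inner hash: XOR 3b⊕a1⊕a1⊕c9⊕36⊕36⊕2d⊕bf⊕d3 = b3.

b3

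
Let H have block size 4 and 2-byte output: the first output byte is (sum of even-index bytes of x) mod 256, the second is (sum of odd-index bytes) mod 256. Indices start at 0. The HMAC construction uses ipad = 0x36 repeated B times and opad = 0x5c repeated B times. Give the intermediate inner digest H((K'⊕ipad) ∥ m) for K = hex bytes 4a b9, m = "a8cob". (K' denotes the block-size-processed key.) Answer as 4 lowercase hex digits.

d86c

Key hex bytes 4a b9 is 2 bytes ≤ B = 4; zero-pad to 4 bytes: K' = 4a b9 00 00.
K' ⊕ ipad = 7c 8f 36 36.
Inner input = 7c 8f 36 36 ∥ 61 38 63 6f 62.
Inner hash: even-index sum = 472 mod 256 = 216; odd-index sum = 364 mod 256 = 108 → d8 6c.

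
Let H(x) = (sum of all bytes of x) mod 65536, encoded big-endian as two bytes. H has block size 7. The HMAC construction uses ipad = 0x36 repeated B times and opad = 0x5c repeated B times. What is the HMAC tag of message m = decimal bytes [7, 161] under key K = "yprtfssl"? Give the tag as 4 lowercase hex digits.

Key "yprtfssl" = 79 70 72 74 66 73 73 6c is 8 bytes > B = 7, so hash it first: H(key) = 03 87, then zero-pad to 7 bytes: K' = 03 87 00 00 00 00 00.
K' ⊕ ipad = 35 b1 36 36 36 36 36.  K' ⊕ opad = 5f db 5c 5c 5c 5c 5c.
Inner input = (K'⊕ipad) ∥ m = 35 b1 36 36 36 36 36 ∥ 07 a1.
Inner hash: sum = 53+177+54+54+54+54+54+7+161 = 668 → 02 9c.
Outer input = (K'⊕opad) ∥ inner = 5f db 5c 5c 5c 5c 5c ∥ 02 9c.
Outer hash (tag): sum = 95+219+92+92+92+92+92+2+156 = 932 → 03 a4.

03a4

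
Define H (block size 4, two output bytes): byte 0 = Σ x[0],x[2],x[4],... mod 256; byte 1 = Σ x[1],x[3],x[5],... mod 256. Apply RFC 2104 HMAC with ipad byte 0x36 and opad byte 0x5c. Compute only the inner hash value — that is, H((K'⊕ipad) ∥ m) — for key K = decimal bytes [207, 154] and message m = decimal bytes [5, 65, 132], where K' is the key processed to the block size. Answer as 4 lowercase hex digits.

Key decimal bytes [207, 154] = cf 9a is 2 bytes ≤ B = 4; zero-pad to 4 bytes: K' = cf 9a 00 00.
K' ⊕ ipad = f9 ac 36 36.
Inner input = f9 ac 36 36 ∥ 05 41 84.
Inner hash: even-index sum = 440 mod 256 = 184; odd-index sum = 291 mod 256 = 35 → b8 23.

b823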